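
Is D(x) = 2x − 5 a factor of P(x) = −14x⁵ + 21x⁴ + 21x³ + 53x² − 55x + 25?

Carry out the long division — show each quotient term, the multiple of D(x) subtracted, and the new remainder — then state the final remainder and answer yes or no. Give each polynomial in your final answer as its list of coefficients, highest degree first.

Step 1: lead(−14x⁵ + 21x⁴ + 21x³ + 53x² − 55x + 25) ÷ lead(D) = −14x⁵ ÷ 2x = −7x⁴. Subtract (−7x⁴)·D = −14x⁵ + 35x⁴. Remainder: −14x⁴ + 21x³ + 53x² − 55x + 25.
Step 2: lead(−14x⁴ + 21x³ + 53x² − 55x + 25) ÷ lead(D) = −14x⁴ ÷ 2x = −7x³. Subtract (−7x³)·D = −14x⁴ + 35x³. Remainder: −14x³ + 53x² − 55x + 25.
Step 3: lead(−14x³ + 53x² − 55x + 25) ÷ lead(D) = −14x³ ÷ 2x = −7x². Subtract (−7x²)·D = −14x³ + 35x². Remainder: 18x² − 55x + 25.
Step 4: lead(18x² − 55x + 25) ÷ lead(D) = 18x² ÷ 2x = 9x. Subtract (9x)·D = 18x² − 45x. Remainder: −10x + 25.
Step 5: lead(−10x + 25) ÷ lead(D) = −10x ÷ 2x = −5. Subtract (−5)·D = −10x + 25. Remainder: 0.

R = [0], so D(x) is a factor of P(x). yes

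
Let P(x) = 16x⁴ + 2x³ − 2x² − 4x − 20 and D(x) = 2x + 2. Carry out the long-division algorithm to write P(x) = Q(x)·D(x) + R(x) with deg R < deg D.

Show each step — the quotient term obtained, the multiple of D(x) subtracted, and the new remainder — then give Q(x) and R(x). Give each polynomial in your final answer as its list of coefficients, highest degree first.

Step 1: lead(16x⁴ + 2x³ − 2x² − 4x − 20) ÷ lead(D) = 16x⁴ ÷ 2x = 8x³. Subtract (8x³)·D = 16x⁴ + 16x³. Remainder: −14x³ − 2x² − 4x − 20.
Step 2: lead(−14x³ − 2x² − 4x − 20) ÷ lead(D) = −14x³ ÷ 2x = −7x². Subtract (−7x²)·D = −14x³ − 14x². Remainder: 12x² − 4x − 20.
Step 3: lead(12x² − 4x − 20) ÷ lead(D) = 12x² ÷ 2x = 6x. Subtract (6x)·D = 12x² + 12x. Remainder: −16x − 20.
Step 4: lead(−16x − 20) ÷ lead(D) = −16x ÷ 2x = −8. Subtract (−8)·D = −16x − 16. Remainder: −4.

Q = [8, -7, 6, -8]; R = [-4]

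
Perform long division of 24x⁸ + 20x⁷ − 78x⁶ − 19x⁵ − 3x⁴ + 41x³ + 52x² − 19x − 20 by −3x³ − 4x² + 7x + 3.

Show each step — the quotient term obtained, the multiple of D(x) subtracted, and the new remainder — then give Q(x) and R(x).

Q(x) = −8x⁵ + 4x⁴ + 2x³ + 5x² + 3x − 4; R(x) = −8

Step 1: lead(24x⁸ + 20x⁷ − 78x⁶ − 19x⁵ − 3x⁴ + 41x³ + 52x² − 19x − 20) ÷ lead(D) = 24x⁸ ÷ −3x³ = −8x⁵. Subtract (−8x⁵)·D = 24x⁸ + 32x⁷ − 56x⁶ − 24x⁵. Remainder: −12x⁷ − 22x⁶ + 5x⁵ − 3x⁴ + 41x³ + 52x² − 19x − 20.
Step 2: lead(−12x⁷ − 22x⁶ + 5x⁵ − 3x⁴ + 41x³ + 52x² − 19x − 20) ÷ lead(D) = −12x⁷ ÷ −3x³ = 4x⁴. Subtract (4x⁴)·D = −12x⁷ − 16x⁶ + 28x⁵ + 12x⁴. Remainder: −6x⁶ − 23x⁵ − 15x⁴ + 41x³ + 52x² − 19x − 20.
Step 3: lead(−6x⁶ − 23x⁵ − 15x⁴ + 41x³ + 52x² − 19x − 20) ÷ lead(D) = −6x⁶ ÷ −3x³ = 2x³. Subtract (2x³)·D = −6x⁶ − 8x⁵ + 14x⁴ + 6x³. Remainder: −15x⁵ − 29x⁴ + 35x³ + 52x² − 19x − 20.
Step 4: lead(−15x⁵ − 29x⁴ + 35x³ + 52x² − 19x − 20) ÷ lead(D) = −15x⁵ ÷ −3x³ = 5x². Subtract (5x²)·D = −15x⁵ − 20x⁴ + 35x³ + 15x². Remainder: −9x⁴ + 37x² − 19x − 20.
Step 5: lead(−9x⁴ + 37x² − 19x − 20) ÷ lead(D) = −9x⁴ ÷ −3x³ = 3x. Subtract (3x)·D = −9x⁴ − 12x³ + 21x² + 9x. Remainder: 12x³ + 16x² − 28x − 20.
Step 6: lead(12x³ + 16x² − 28x − 20) ÷ lead(D) = 12x³ ÷ −3x³ = −4. Subtract (−4)·D = 12x³ + 16x² − 28x − 12. Remainder: −8.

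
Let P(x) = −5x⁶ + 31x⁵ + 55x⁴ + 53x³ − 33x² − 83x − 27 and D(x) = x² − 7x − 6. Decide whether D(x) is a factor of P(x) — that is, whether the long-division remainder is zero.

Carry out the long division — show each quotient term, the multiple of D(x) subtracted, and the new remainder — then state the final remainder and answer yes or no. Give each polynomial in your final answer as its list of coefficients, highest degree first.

Step 1: lead(−5x⁶ + 31x⁵ + 55x⁴ + 53x³ − 33x² − 83x − 27) ÷ lead(D) = −5x⁶ ÷ x² = −5x⁴. Subtract (−5x⁴)·D = −5x⁶ + 35x⁵ + 30x⁴. Remainder: −4x⁵ + 25x⁴ + 53x³ − 33x² − 83x − 27.
Step 2: lead(−4x⁵ + 25x⁴ + 53x³ − 33x² − 83x − 27) ÷ lead(D) = −4x⁵ ÷ x² = −4x³. Subtract (−4x³)·D = −4x⁵ + 28x⁴ + 24x³. Remainder: −3x⁴ + 29x³ − 33x² − 83x − 27.
Step 3: lead(−3x⁴ + 29x³ − 33x² − 83x − 27) ÷ lead(D) = −3x⁴ ÷ x² = −3x². Subtract (−3x²)·D = −3x⁴ + 21x³ + 18x². Remainder: 8x³ − 51x² − 83x − 27.
Step 4: lead(8x³ − 51x² − 83x − 27) ÷ lead(D) = 8x³ ÷ x² = 8x. Subtract (8x)·D = 8x³ − 56x² − 48x. Remainder: 5x² − 35x − 27.
Step 5: lead(5x² − 35x − 27) ÷ lead(D) = 5x² ÷ x² = 5. Subtract (5)·D = 5x² − 35x − 30. Remainder: 3.

R = [3], so D(x) is not a factor of P(x). no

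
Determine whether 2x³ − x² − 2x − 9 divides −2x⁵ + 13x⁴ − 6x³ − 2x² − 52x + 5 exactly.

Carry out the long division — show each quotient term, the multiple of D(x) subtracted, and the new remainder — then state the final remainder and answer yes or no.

R(x) = −4, so D(x) is not a factor of P(x). no

Step 1: lead(−2x⁵ + 13x⁴ − 6x³ − 2x² − 52x + 5) ÷ lead(D) = −2x⁵ ÷ 2x³ = −x². Subtract (−x²)·D = −2x⁵ + x⁴ + 2x³ + 9x². Remainder: 12x⁴ − 8x³ − 11x² − 52x + 5.
Step 2: lead(12x⁴ − 8x³ − 11x² − 52x + 5) ÷ lead(D) = 12x⁴ ÷ 2x³ = 6x. Subtract (6x)·D = 12x⁴ − 6x³ − 12x² − 54x. Remainder: −2x³ + x² + 2x + 5.
Step 3: lead(−2x³ + x² + 2x + 5) ÷ lead(D) = −2x³ ÷ 2x³ = −1. Subtract (−1)·D = −2x³ + x² + 2x + 9. Remainder: −4.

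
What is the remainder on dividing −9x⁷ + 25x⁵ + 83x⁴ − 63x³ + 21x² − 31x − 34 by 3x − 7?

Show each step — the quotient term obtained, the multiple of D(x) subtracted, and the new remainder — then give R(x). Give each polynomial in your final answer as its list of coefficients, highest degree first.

R = [8]

Step 1: lead(−9x⁷ + 25x⁵ + 83x⁴ − 63x³ + 21x² − 31x − 34) ÷ lead(D) = −9x⁷ ÷ 3x = −3x⁶. Subtract (−3x⁶)·D = −9x⁷ + 21x⁶. Remainder: −21x⁶ + 25x⁵ + 83x⁴ − 63x³ + 21x² − 31x − 34.
Step 2: lead(−21x⁶ + 25x⁵ + 83x⁴ − 63x³ + 21x² − 31x − 34) ÷ lead(D) = −21x⁶ ÷ 3x = −7x⁵. Subtract (−7x⁵)·D = −21x⁶ + 49x⁵. Remainder: −24x⁵ + 83x⁴ − 63x³ + 21x² − 31x − 34.
Step 3: lead(−24x⁵ + 83x⁴ − 63x³ + 21x² − 31x − 34) ÷ lead(D) = −24x⁵ ÷ 3x = −8x⁴. Subtract (−8x⁴)·D = −24x⁵ + 56x⁴. Remainder: 27x⁴ − 63x³ + 21x² − 31x − 34.
Step 4: lead(27x⁴ − 63x³ + 21x² − 31x − 34) ÷ lead(D) = 27x⁴ ÷ 3x = 9x³. Subtract (9x³)·D = 27x⁴ − 63x³. Remainder: 21x² − 31x − 34.
Step 5: lead(21x² − 31x − 34) ÷ lead(D) = 21x² ÷ 3x = 7x. Subtract (7x)·D = 21x² − 49x. Remainder: 18x − 34.
Step 6: lead(18x − 34) ÷ lead(D) = 18x ÷ 3x = 6. Subtract (6)·D = 18x − 42. Remainder: 8.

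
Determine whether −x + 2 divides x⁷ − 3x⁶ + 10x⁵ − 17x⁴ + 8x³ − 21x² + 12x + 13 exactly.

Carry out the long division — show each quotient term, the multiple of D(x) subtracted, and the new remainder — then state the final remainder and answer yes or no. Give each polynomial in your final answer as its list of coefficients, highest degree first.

Step 1: lead(x⁷ − 3x⁶ + 10x⁵ − 17x⁴ + 8x³ − 21x² + 12x + 13) ÷ lead(D) = x⁷ ÷ −x = −x⁶. Subtract (−x⁶)·D = x⁷ − 2x⁶. Remainder: −x⁶ + 10x⁵ − 17x⁴ + 8x³ − 21x² + 12x + 13.
Step 2: lead(−x⁶ + 10x⁵ − 17x⁴ + 8x³ − 21x² + 12x + 13) ÷ lead(D) = −x⁶ ÷ −x = x⁵. Subtract (x⁵)·D = −x⁶ + 2x⁵. Remainder: 8x⁵ − 17x⁴ + 8x³ − 21x² + 12x + 13.
Step 3: lead(8x⁵ − 17x⁴ + 8x³ − 21x² + 12x + 13) ÷ lead(D) = 8x⁵ ÷ −x = −8x⁴. Subtract (−8x⁴)·D = 8x⁵ − 16x⁴. Remainder: −x⁴ + 8x³ − 21x² + 12x + 13.
Step 4: lead(−x⁴ + 8x³ − 21x² + 12x + 13) ÷ lead(D) = −x⁴ ÷ −x = x³. Subtract (x³)·D = −x⁴ + 2x³. Remainder: 6x³ − 21x² + 12x + 13.
Step 5: lead(6x³ − 21x² + 12x + 13) ÷ lead(D) = 6x³ ÷ −x = −6x². Subtract (−6x²)·D = 6x³ − 12x². Remainder: −9x² + 12x + 13.
Step 6: lead(−9x² + 12x + 13) ÷ lead(D) = −9x² ÷ −x = 9x. Subtract (9x)·D = −9x² + 18x. Remainder: −6x + 13.
Step 7: lead(−6x + 13) ÷ lead(D) = −6x ÷ −x = 6. Subtract (6)·D = −6x + 12. Remainder: 1.

R = [1], so D(x) is not a factor of P(x). no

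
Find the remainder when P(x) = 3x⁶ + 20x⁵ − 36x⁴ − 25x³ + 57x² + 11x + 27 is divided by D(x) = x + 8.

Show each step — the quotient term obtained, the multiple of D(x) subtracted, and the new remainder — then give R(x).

Step 1: lead(3x⁶ + 20x⁵ − 36x⁴ − 25x³ + 57x² + 11x + 27) ÷ lead(D) = 3x⁶ ÷ x = 3x⁵. Subtract (3x⁵)·D = 3x⁶ + 24x⁵. Remainder: −4x⁵ − 36x⁴ − 25x³ + 57x² + 11x + 27.
Step 2: lead(−4x⁵ − 36x⁴ − 25x³ + 57x² + 11x + 27) ÷ lead(D) = −4x⁵ ÷ x = −4x⁴. Subtract (−4x⁴)·D = −4x⁵ − 32x⁴. Remainder: −4x⁴ − 25x³ + 57x² + 11x + 27.
Step 3: lead(−4x⁴ − 25x³ + 57x² + 11x + 27) ÷ lead(D) = −4x⁴ ÷ x = −4x³. Subtract (−4x³)·D = −4x⁴ − 32x³. Remainder: 7x³ + 57x² + 11x + 27.
Step 4: lead(7x³ + 57x² + 11x + 27) ÷ lead(D) = 7x³ ÷ x = 7x². Subtract (7x²)·D = 7x³ + 56x². Remainder: x² + 11x + 27.
Step 5: lead(x² + 11x + 27) ÷ lead(D) = x² ÷ x = x. Subtract (x)·D = x² + 8x. Remainder: 3x + 27.
Step 6: lead(3x + 27) ÷ lead(D) = 3x ÷ x = 3. Subtract (3)·D = 3x + 24. Remainder: 3.

R(x) = 3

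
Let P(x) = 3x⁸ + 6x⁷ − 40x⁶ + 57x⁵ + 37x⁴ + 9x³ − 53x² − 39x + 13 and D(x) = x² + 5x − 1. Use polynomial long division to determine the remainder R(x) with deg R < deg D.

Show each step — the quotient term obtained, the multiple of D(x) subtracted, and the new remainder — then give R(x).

Step 1: lead(3x⁸ + 6x⁷ − 40x⁶ + 57x⁵ + 37x⁴ + 9x³ − 53x² − 39x + 13) ÷ lead(D) = 3x⁸ ÷ x² = 3x⁶. Subtract (3x⁶)·D = 3x⁸ + 15x⁷ − 3x⁶. Remainder: −9x⁷ − 37x⁶ + 57x⁵ + 37x⁴ + 9x³ − 53x² − 39x + 13.
Step 2: lead(−9x⁷ − 37x⁶ + 57x⁵ + 37x⁴ + 9x³ − 53x² − 39x + 13) ÷ lead(D) = −9x⁷ ÷ x² = −9x⁵. Subtract (−9x⁵)·D = −9x⁷ − 45x⁶ + 9x⁵. Remainder: 8x⁶ + 48x⁵ + 37x⁴ + 9x³ − 53x² − 39x + 13.
Step 3: lead(8x⁶ + 48x⁵ + 37x⁴ + 9x³ − 53x² − 39x + 13) ÷ lead(D) = 8x⁶ ÷ x² = 8x⁴. Subtract (8x⁴)·D = 8x⁶ + 40x⁵ − 8x⁴. Remainder: 8x⁵ + 45x⁴ + 9x³ − 53x² − 39x + 13.
Step 4: lead(8x⁵ + 45x⁴ + 9x³ − 53x² − 39x + 13) ÷ lead(D) = 8x⁵ ÷ x² = 8x³. Subtract (8x³)·D = 8x⁵ + 40x⁴ − 8x³. Remainder: 5x⁴ + 17x³ − 53x² − 39x + 13.
Step 5: lead(5x⁴ + 17x³ − 53x² − 39x + 13) ÷ lead(D) = 5x⁴ ÷ x² = 5x². Subtract (5x²)·D = 5x⁴ + 25x³ − 5x². Remainder: −8x³ − 48x² − 39x + 13.
Step 6: lead(−8x³ − 48x² − 39x + 13) ÷ lead(D) = −8x³ ÷ x² = −8x. Subtract (−8x)·D = −8x³ − 40x² + 8x. Remainder: −8x² − 47x + 13.
Step 7: lead(−8x² − 47x + 13) ÷ lead(D) = −8x² ÷ x² = −8. Subtract (−8)·D = −8x² − 40x + 8. Remainder: −7x + 5.

R(x) = −7x + 5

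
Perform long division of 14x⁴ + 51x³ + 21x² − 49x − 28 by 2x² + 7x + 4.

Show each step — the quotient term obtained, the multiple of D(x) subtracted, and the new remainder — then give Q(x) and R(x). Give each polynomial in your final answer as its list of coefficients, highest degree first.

Step 1: lead(14x⁴ + 51x³ + 21x² − 49x − 28) ÷ lead(D) = 14x⁴ ÷ 2x² = 7x². Subtract (7x²)·D = 14x⁴ + 49x³ + 28x². Remainder: 2x³ − 7x² − 49x − 28.
Step 2: lead(2x³ − 7x² − 49x − 28) ÷ lead(D) = 2x³ ÷ 2x² = x. Subtract (x)·D = 2x³ + 7x² + 4x. Remainder: −14x² − 53x − 28.
Step 3: lead(−14x² − 53x − 28) ÷ lead(D) = −14x² ÷ 2x² = −7. Subtract (−7)·D = −14x² − 49x − 28. Remainder: −4x.

Q = [7, 1, -7]; R = [-4, 0]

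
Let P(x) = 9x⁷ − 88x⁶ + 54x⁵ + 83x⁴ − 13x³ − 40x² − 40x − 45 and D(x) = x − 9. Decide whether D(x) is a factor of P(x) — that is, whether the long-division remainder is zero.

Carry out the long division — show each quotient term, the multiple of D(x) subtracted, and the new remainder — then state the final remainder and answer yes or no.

R(x) = 0, so D(x) is a factor of P(x). yes

Step 1: lead(9x⁷ − 88x⁶ + 54x⁵ + 83x⁴ − 13x³ − 40x² − 40x − 45) ÷ lead(D) = 9x⁷ ÷ x = 9x⁶. Subtract (9x⁶)·D = 9x⁷ − 81x⁶. Remainder: −7x⁶ + 54x⁵ + 83x⁴ − 13x³ − 40x² − 40x − 45.
Step 2: lead(−7x⁶ + 54x⁵ + 83x⁴ − 13x³ − 40x² − 40x − 45) ÷ lead(D) = −7x⁶ ÷ x = −7x⁵. Subtract (−7x⁵)·D = −7x⁶ + 63x⁵. Remainder: −9x⁵ + 83x⁴ − 13x³ − 40x² − 40x − 45.
Step 3: lead(−9x⁵ + 83x⁴ − 13x³ − 40x² − 40x − 45) ÷ lead(D) = −9x⁵ ÷ x = −9x⁴. Subtract (−9x⁴)·D = −9x⁵ + 81x⁴. Remainder: 2x⁴ − 13x³ − 40x² − 40x − 45.
Step 4: lead(2x⁴ − 13x³ − 40x² − 40x − 45) ÷ lead(D) = 2x⁴ ÷ x = 2x³. Subtract (2x³)·D = 2x⁴ − 18x³. Remainder: 5x³ − 40x² − 40x − 45.
Step 5: lead(5x³ − 40x² − 40x − 45) ÷ lead(D) = 5x³ ÷ x = 5x². Subtract (5x²)·D = 5x³ − 45x². Remainder: 5x² − 40x − 45.
Step 6: lead(5x² − 40x − 45) ÷ lead(D) = 5x² ÷ x = 5x. Subtract (5x)·D = 5x² − 45x. Remainder: 5x − 45.
Step 7: lead(5x − 45) ÷ lead(D) = 5x ÷ x = 5. Subtract (5)·D = 5x − 45. Remainder: 0.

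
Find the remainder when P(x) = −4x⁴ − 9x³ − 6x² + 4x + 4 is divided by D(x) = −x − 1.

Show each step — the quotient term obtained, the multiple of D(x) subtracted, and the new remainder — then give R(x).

Step 1: lead(−4x⁴ − 9x³ − 6x² + 4x + 4) ÷ lead(D) = −4x⁴ ÷ −x = 4x³. Subtract (4x³)·D = −4x⁴ − 4x³. Remainder: −5x³ − 6x² + 4x + 4.
Step 2: lead(−5x³ − 6x² + 4x + 4) ÷ lead(D) = −5x³ ÷ −x = 5x². Subtract (5x²)·D = −5x³ − 5x². Remainder: −x² + 4x + 4.
Step 3: lead(−x² + 4x + 4) ÷ lead(D) = −x² ÷ −x = x. Subtract (x)·D = −x² − x. Remainder: 5x + 4.
Step 4: lead(5x + 4) ÷ lead(D) = 5x ÷ −x = −5. Subtract (−5)·D = 5x + 5. Remainder: −1.

R(x) = −1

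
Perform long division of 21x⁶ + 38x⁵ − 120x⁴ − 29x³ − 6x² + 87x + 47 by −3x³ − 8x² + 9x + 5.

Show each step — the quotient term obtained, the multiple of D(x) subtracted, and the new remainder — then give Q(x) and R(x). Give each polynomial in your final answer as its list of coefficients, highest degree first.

Step 1: lead(21x⁶ + 38x⁵ − 120x⁴ − 29x³ − 6x² + 87x + 47) ÷ lead(D) = 21x⁶ ÷ −3x³ = −7x³. Subtract (−7x³)·D = 21x⁶ + 56x⁵ − 63x⁴ − 35x³. Remainder: −18x⁵ − 57x⁴ + 6x³ − 6x² + 87x + 47.
Step 2: lead(−18x⁵ − 57x⁴ + 6x³ − 6x² + 87x + 47) ÷ lead(D) = −18x⁵ ÷ −3x³ = 6x². Subtract (6x²)·D = −18x⁵ − 48x⁴ + 54x³ + 30x². Remainder: −9x⁴ − 48x³ − 36x² + 87x + 47.
Step 3: lead(−9x⁴ − 48x³ − 36x² + 87x + 47) ÷ lead(D) = −9x⁴ ÷ −3x³ = 3x. Subtract (3x)·D = −9x⁴ − 24x³ + 27x² + 15x. Remainder: −24x³ − 63x² + 72x + 47.
Step 4: lead(−24x³ − 63x² + 72x + 47) ÷ lead(D) = −24x³ ÷ −3x³ = 8. Subtract (8)·D = −24x³ − 64x² + 72x + 40. Remainder: x² + 7.

Q = [-7, 6, 3, 8]; R = [1, 0, 7]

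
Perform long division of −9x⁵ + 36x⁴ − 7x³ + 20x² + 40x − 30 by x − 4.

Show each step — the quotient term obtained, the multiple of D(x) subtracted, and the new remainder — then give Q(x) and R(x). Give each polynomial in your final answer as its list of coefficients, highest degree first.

Step 1: lead(−9x⁵ + 36x⁴ − 7x³ + 20x² + 40x − 30) ÷ lead(D) = −9x⁵ ÷ x = −9x⁴. Subtract (−9x⁴)·D = −9x⁵ + 36x⁴. Remainder: −7x³ + 20x² + 40x − 30.
Step 2: lead(−7x³ + 20x² + 40x − 30) ÷ lead(D) = −7x³ ÷ x = −7x². Subtract (−7x²)·D = −7x³ + 28x². Remainder: −8x² + 40x − 30.
Step 3: lead(−8x² + 40x − 30) ÷ lead(D) = −8x² ÷ x = −8x. Subtract (−8x)·D = −8x² + 32x. Remainder: 8x − 30.
Step 4: lead(8x − 30) ÷ lead(D) = 8x ÷ x = 8. Subtract (8)·D = 8x − 32. Remainder: 2.

Q = [-9, 0, -7, -8, 8]; R = [2]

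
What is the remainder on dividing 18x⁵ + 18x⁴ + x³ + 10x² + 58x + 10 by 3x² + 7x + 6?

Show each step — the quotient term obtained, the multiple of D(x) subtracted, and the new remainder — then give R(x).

R(x) = −5x − 8

Step 1: lead(18x⁵ + 18x⁴ + x³ + 10x² + 58x + 10) ÷ lead(D) = 18x⁵ ÷ 3x² = 6x³. Subtract (6x³)·D = 18x⁵ + 42x⁴ + 36x³. Remainder: −24x⁴ − 35x³ + 10x² + 58x + 10.
Step 2: lead(−24x⁴ − 35x³ + 10x² + 58x + 10) ÷ lead(D) = −24x⁴ ÷ 3x² = −8x². Subtract (−8x²)·D = −24x⁴ − 56x³ − 48x². Remainder: 21x³ + 58x² + 58x + 10.
Step 3: lead(21x³ + 58x² + 58x + 10) ÷ lead(D) = 21x³ ÷ 3x² = 7x. Subtract (7x)·D = 21x³ + 49x² + 42x. Remainder: 9x² + 16x + 10.
Step 4: lead(9x² + 16x + 10) ÷ lead(D) = 9x² ÷ 3x² = 3. Subtract (3)·D = 9x² + 21x + 18. Remainder: −5x − 8.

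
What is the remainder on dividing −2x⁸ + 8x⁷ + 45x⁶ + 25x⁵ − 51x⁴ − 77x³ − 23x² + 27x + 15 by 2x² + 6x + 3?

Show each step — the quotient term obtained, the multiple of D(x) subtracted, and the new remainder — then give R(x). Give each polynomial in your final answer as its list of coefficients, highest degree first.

Step 1: lead(−2x⁸ + 8x⁷ + 45x⁶ + 25x⁵ − 51x⁴ − 77x³ − 23x² + 27x + 15) ÷ lead(D) = −2x⁸ ÷ 2x² = −x⁶. Subtract (−x⁶)·D = −2x⁸ − 6x⁷ − 3x⁶. Remainder: 14x⁷ + 48x⁶ + 25x⁵ − 51x⁴ − 77x³ − 23x² + 27x + 15.
Step 2: lead(14x⁷ + 48x⁶ + 25x⁵ − 51x⁴ − 77x³ − 23x² + 27x + 15) ÷ lead(D) = 14x⁷ ÷ 2x² = 7x⁵. Subtract (7x⁵)·D = 14x⁷ + 42x⁶ + 21x⁵. Remainder: 6x⁶ + 4x⁵ − 51x⁴ − 77x³ − 23x² + 27x + 15.
Step 3: lead(6x⁶ + 4x⁵ − 51x⁴ − 77x³ − 23x² + 27x + 15) ÷ lead(D) = 6x⁶ ÷ 2x² = 3x⁴. Subtract (3x⁴)·D = 6x⁶ + 18x⁵ + 9x⁴. Remainder: −14x⁵ − 60x⁴ − 77x³ − 23x² + 27x + 15.
Step 4: lead(−14x⁵ − 60x⁴ − 77x³ − 23x² + 27x + 15) ÷ lead(D) = −14x⁵ ÷ 2x² = −7x³. Subtract (−7x³)·D = −14x⁵ − 42x⁴ − 21x³. Remainder: −18x⁴ − 56x³ − 23x² + 27x + 15.
Step 5: lead(−18x⁴ − 56x³ − 23x² + 27x + 15) ÷ lead(D) = −18x⁴ ÷ 2x² = −9x². Subtract (−9x²)·D = −18x⁴ − 54x³ − 27x². Remainder: −2x³ + 4x² + 27x + 15.
Step 6: lead(−2x³ + 4x² + 27x + 15) ÷ lead(D) = −2x³ ÷ 2x² = −x. Subtract (−x)·D = −2x³ − 6x² − 3x. Remainder: 10x² + 30x + 15.
Step 7: lead(10x² + 30x + 15) ÷ lead(D) = 10x² ÷ 2x² = 5. Subtract (5)·D = 10x² + 30x + 15. Remainder: 0.

R = [0]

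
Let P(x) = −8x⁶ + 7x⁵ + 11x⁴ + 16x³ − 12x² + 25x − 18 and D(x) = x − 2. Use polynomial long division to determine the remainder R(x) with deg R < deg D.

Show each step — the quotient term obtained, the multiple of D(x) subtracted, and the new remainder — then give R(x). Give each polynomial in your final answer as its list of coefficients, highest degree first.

Step 1: lead(−8x⁶ + 7x⁵ + 11x⁴ + 16x³ − 12x² + 25x − 18) ÷ lead(D) = −8x⁶ ÷ x = −8x⁵. Subtract (−8x⁵)·D = −8x⁶ + 16x⁵. Remainder: −9x⁵ + 11x⁴ + 16x³ − 12x² + 25x − 18.
Step 2: lead(−9x⁵ + 11x⁴ + 16x³ − 12x² + 25x − 18) ÷ lead(D) = −9x⁵ ÷ x = −9x⁴. Subtract (−9x⁴)·D = −9x⁵ + 18x⁴. Remainder: −7x⁴ + 16x³ − 12x² + 25x − 18.
Step 3: lead(−7x⁴ + 16x³ − 12x² + 25x − 18) ÷ lead(D) = −7x⁴ ÷ x = −7x³. Subtract (−7x³)·D = −7x⁴ + 14x³. Remainder: 2x³ − 12x² + 25x − 18.
Step 4: lead(2x³ − 12x² + 25x − 18) ÷ lead(D) = 2x³ ÷ x = 2x². Subtract (2x²)·D = 2x³ − 4x². Remainder: −8x² + 25x − 18.
Step 5: lead(−8x² + 25x − 18) ÷ lead(D) = −8x² ÷ x = −8x. Subtract (−8x)·D = −8x² + 16x. Remainder: 9x − 18.
Step 6: lead(9x − 18) ÷ lead(D) = 9x ÷ x = 9. Subtract (9)·D = 9x − 18. Remainder: 0.

R = [0]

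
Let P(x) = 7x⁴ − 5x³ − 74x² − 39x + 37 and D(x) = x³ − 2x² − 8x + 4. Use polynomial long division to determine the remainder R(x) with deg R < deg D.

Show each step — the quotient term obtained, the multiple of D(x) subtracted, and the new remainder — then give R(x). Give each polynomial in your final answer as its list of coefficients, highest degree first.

Step 1: lead(7x⁴ − 5x³ − 74x² − 39x + 37) ÷ lead(D) = 7x⁴ ÷ x³ = 7x. Subtract (7x)·D = 7x⁴ − 14x³ − 56x² + 28x. Remainder: 9x³ − 18x² − 67x + 37.
Step 2: lead(9x³ − 18x² − 67x + 37) ÷ lead(D) = 9x³ ÷ x³ = 9. Subtract (9)·D = 9x³ − 18x² − 72x + 36. Remainder: 5x + 1.

R = [5, 1]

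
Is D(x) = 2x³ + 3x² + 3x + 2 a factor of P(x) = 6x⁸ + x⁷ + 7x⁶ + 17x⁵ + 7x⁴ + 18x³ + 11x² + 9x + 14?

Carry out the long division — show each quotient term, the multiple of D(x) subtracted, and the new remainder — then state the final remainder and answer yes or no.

Step 1: lead(6x⁸ + x⁷ + 7x⁶ + 17x⁵ + 7x⁴ + 18x³ + 11x² + 9x + 14) ÷ lead(D) = 6x⁸ ÷ 2x³ = 3x⁵. Subtract (3x⁵)·D = 6x⁸ + 9x⁷ + 9x⁶ + 6x⁵. Remainder: −8x⁷ − 2x⁶ + 11x⁵ + 7x⁴ + 18x³ + 11x² + 9x + 14.
Step 2: lead(−8x⁷ − 2x⁶ + 11x⁵ + 7x⁴ + 18x³ + 11x² + 9x + 14) ÷ lead(D) = −8x⁷ ÷ 2x³ = −4x⁴. Subtract (−4x⁴)·D = −8x⁷ − 12x⁶ − 12x⁵ − 8x⁴. Remainder: 10x⁶ + 23x⁵ + 15x⁴ + 18x³ + 11x² + 9x + 14.
Step 3: lead(10x⁶ + 23x⁵ + 15x⁴ + 18x³ + 11x² + 9x + 14) ÷ lead(D) = 10x⁶ ÷ 2x³ = 5x³. Subtract (5x³)·D = 10x⁶ + 15x⁵ + 15x⁴ + 10x³. Remainder: 8x⁵ + 8x³ + 11x² + 9x + 14.
Step 4: lead(8x⁵ + 8x³ + 11x² + 9x + 14) ÷ lead(D) = 8x⁵ ÷ 2x³ = 4x². Subtract (4x²)·D = 8x⁵ + 12x⁴ + 12x³ + 8x². Remainder: −12x⁴ − 4x³ + 3x² + 9x + 14.
Step 5: lead(−12x⁴ − 4x³ + 3x² + 9x + 14) ÷ lead(D) = −12x⁴ ÷ 2x³ = −6x. Subtract (−6x)·D = −12x⁴ − 18x³ − 18x² − 12x. Remainder: 14x³ + 21x² + 21x + 14.
Step 6: lead(14x³ + 21x² + 21x + 14) ÷ lead(D) = 14x³ ÷ 2x³ = 7. Subtract (7)·D = 14x³ + 21x² + 21x + 14. Remainder: 0.

R(x) = 0, so D(x) is a factor of P(x). yes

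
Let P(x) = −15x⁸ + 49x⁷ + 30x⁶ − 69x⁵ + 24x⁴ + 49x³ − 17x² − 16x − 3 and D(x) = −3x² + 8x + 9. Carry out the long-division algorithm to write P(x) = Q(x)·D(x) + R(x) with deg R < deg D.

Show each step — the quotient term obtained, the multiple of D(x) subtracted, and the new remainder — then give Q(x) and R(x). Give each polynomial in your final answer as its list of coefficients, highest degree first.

Q = [5, -3, -3, 6, -1, -1, 0]; R = [-7, -3]

Step 1: lead(−15x⁸ + 49x⁷ + 30x⁶ − 69x⁵ + 24x⁴ + 49x³ − 17x² − 16x − 3) ÷ lead(D) = −15x⁸ ÷ −3x² = 5x⁶. Subtract (5x⁶)·D = −15x⁸ + 40x⁷ + 45x⁶. Remainder: 9x⁷ − 15x⁶ − 69x⁵ + 24x⁴ + 49x³ − 17x² − 16x − 3.
Step 2: lead(9x⁷ − 15x⁶ − 69x⁵ + 24x⁴ + 49x³ − 17x² − 16x − 3) ÷ lead(D) = 9x⁷ ÷ −3x² = −3x⁵. Subtract (−3x⁵)·D = 9x⁷ − 24x⁶ − 27x⁵. Remainder: 9x⁶ − 42x⁵ + 24x⁴ + 49x³ − 17x² − 16x − 3.
Step 3: lead(9x⁶ − 42x⁵ + 24x⁴ + 49x³ − 17x² − 16x − 3) ÷ lead(D) = 9x⁶ ÷ −3x² = −3x⁴. Subtract (−3x⁴)·D = 9x⁶ − 24x⁵ − 27x⁴. Remainder: −18x⁵ + 51x⁴ + 49x³ − 17x² − 16x − 3.
Step 4: lead(−18x⁵ + 51x⁴ + 49x³ − 17x² − 16x − 3) ÷ lead(D) = −18x⁵ ÷ −3x² = 6x³. Subtract (6x³)·D = −18x⁵ + 48x⁴ + 54x³. Remainder: 3x⁴ − 5x³ − 17x² − 16x − 3.
Step 5: lead(3x⁴ − 5x³ − 17x² − 16x − 3) ÷ lead(D) = 3x⁴ ÷ −3x² = −x². Subtract (−x²)·D = 3x⁴ − 8x³ − 9x². Remainder: 3x³ − 8x² − 16x − 3.
Step 6: lead(3x³ − 8x² − 16x − 3) ÷ lead(D) = 3x³ ÷ −3x² = −x. Subtract (−x)·D = 3x³ − 8x² − 9x. Remainder: −7x − 3.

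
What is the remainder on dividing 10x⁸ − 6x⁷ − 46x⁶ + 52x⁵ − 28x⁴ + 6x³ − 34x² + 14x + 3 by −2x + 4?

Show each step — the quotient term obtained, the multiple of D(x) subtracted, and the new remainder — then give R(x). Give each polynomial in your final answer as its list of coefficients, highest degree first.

R = [7]

Step 1: lead(10x⁸ − 6x⁷ − 46x⁶ + 52x⁵ − 28x⁴ + 6x³ − 34x² + 14x + 3) ÷ lead(D) = 10x⁸ ÷ −2x = −5x⁷. Subtract (−5x⁷)·D = 10x⁸ − 20x⁷. Remainder: 14x⁷ − 46x⁶ + 52x⁵ − 28x⁴ + 6x³ − 34x² + 14x + 3.
Step 2: lead(14x⁷ − 46x⁶ + 52x⁵ − 28x⁴ + 6x³ − 34x² + 14x + 3) ÷ lead(D) = 14x⁷ ÷ −2x = −7x⁶. Subtract (−7x⁶)·D = 14x⁷ − 28x⁶. Remainder: −18x⁶ + 52x⁵ − 28x⁴ + 6x³ − 34x² + 14x + 3.
Step 3: lead(−18x⁶ + 52x⁵ − 28x⁴ + 6x³ − 34x² + 14x + 3) ÷ lead(D) = −18x⁶ ÷ −2x = 9x⁵. Subtract (9x⁵)·D = −18x⁶ + 36x⁵. Remainder: 16x⁵ − 28x⁴ + 6x³ − 34x² + 14x + 3.
Step 4: lead(16x⁵ − 28x⁴ + 6x³ − 34x² + 14x + 3) ÷ lead(D) = 16x⁵ ÷ −2x = −8x⁴. Subtract (−8x⁴)·D = 16x⁵ − 32x⁴. Remainder: 4x⁴ + 6x³ − 34x² + 14x + 3.
Step 5: lead(4x⁴ + 6x³ − 34x² + 14x + 3) ÷ lead(D) = 4x⁴ ÷ −2x = −2x³. Subtract (−2x³)·D = 4x⁴ − 8x³. Remainder: 14x³ − 34x² + 14x + 3.
Step 6: lead(14x³ − 34x² + 14x + 3) ÷ lead(D) = 14x³ ÷ −2x = −7x². Subtract (−7x²)·D = 14x³ − 28x². Remainder: −6x² + 14x + 3.
Step 7: lead(−6x² + 14x + 3) ÷ lead(D) = −6x² ÷ −2x = 3x. Subtract (3x)·D = −6x² + 12x. Remainder: 2x + 3.
Step 8: lead(2x + 3) ÷ lead(D) = 2x ÷ −2x = −1. Subtract (−1)·D = 2x − 4. Remainder: 7.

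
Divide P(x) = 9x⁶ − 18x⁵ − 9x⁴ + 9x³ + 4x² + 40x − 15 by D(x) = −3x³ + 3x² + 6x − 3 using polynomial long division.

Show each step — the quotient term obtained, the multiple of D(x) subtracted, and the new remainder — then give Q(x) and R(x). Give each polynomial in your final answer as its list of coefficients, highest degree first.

Q = [-3, 3, 0, 6]; R = [-5, 4, 3]

Step 1: lead(9x⁶ − 18x⁵ − 9x⁴ + 9x³ + 4x² + 40x − 15) ÷ lead(D) = 9x⁶ ÷ −3x³ = −3x³. Subtract (−3x³)·D = 9x⁶ − 9x⁵ − 18x⁴ + 9x³. Remainder: −9x⁵ + 9x⁴ + 4x² + 40x − 15.
Step 2: lead(−9x⁵ + 9x⁴ + 4x² + 40x − 15) ÷ lead(D) = −9x⁵ ÷ −3x³ = 3x². Subtract (3x²)·D = −9x⁵ + 9x⁴ + 18x³ − 9x². Remainder: −18x³ + 13x² + 40x − 15.
Step 3: lead(−18x³ + 13x² + 40x − 15) ÷ lead(D) = −18x³ ÷ −3x³ = 6. Subtract (6)·D = −18x³ + 18x² + 36x − 18. Remainder: −5x² + 4x + 3.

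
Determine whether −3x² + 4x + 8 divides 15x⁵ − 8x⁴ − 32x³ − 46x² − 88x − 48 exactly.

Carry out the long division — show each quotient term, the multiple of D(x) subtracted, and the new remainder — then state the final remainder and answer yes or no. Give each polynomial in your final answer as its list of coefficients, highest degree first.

R = [0], so D(x) is a factor of P(x). yes

Step 1: lead(15x⁵ − 8x⁴ − 32x³ − 46x² − 88x − 48) ÷ lead(D) = 15x⁵ ÷ −3x² = −5x³. Subtract (−5x³)·D = 15x⁵ − 20x⁴ − 40x³. Remainder: 12x⁴ + 8x³ − 46x² − 88x − 48.
Step 2: lead(12x⁴ + 8x³ − 46x² − 88x − 48) ÷ lead(D) = 12x⁴ ÷ −3x² = −4x². Subtract (−4x²)·D = 12x⁴ − 16x³ − 32x². Remainder: 24x³ − 14x² − 88x − 48.
Step 3: lead(24x³ − 14x² − 88x − 48) ÷ lead(D) = 24x³ ÷ −3x² = −8x. Subtract (−8x)·D = 24x³ − 32x² − 64x. Remainder: 18x² − 24x − 48.
Step 4: lead(18x² − 24x − 48) ÷ lead(D) = 18x² ÷ −3x² = −6. Subtract (−6)·D = 18x² − 24x − 48. Remainder: 0.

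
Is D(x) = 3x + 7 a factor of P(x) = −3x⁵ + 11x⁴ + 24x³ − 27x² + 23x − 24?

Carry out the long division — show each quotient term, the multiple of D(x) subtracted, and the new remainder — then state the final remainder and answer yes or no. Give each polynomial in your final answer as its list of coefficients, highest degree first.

Step 1: lead(−3x⁵ + 11x⁴ + 24x³ − 27x² + 23x − 24) ÷ lead(D) = −3x⁵ ÷ 3x = −x⁴. Subtract (−x⁴)·D = −3x⁵ − 7x⁴. Remainder: 18x⁴ + 24x³ − 27x² + 23x − 24.
Step 2: lead(18x⁴ + 24x³ − 27x² + 23x − 24) ÷ lead(D) = 18x⁴ ÷ 3x = 6x³. Subtract (6x³)·D = 18x⁴ + 42x³. Remainder: −18x³ − 27x² + 23x − 24.
Step 3: lead(−18x³ − 27x² + 23x − 24) ÷ lead(D) = −18x³ ÷ 3x = −6x². Subtract (−6x²)·D = −18x³ − 42x². Remainder: 15x² + 23x − 24.
Step 4: lead(15x² + 23x − 24) ÷ lead(D) = 15x² ÷ 3x = 5x. Subtract (5x)·D = 15x² + 35x. Remainder: −12x − 24.
Step 5: lead(−12x − 24) ÷ lead(D) = −12x ÷ 3x = −4. Subtract (−4)·D = −12x − 28. Remainder: 4.

R = [4], so D(x) is not a factor of P(x). no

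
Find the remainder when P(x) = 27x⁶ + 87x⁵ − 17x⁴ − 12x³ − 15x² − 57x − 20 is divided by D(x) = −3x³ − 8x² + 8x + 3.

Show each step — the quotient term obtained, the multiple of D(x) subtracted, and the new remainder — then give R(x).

Step 1: lead(27x⁶ + 87x⁵ − 17x⁴ − 12x³ − 15x² − 57x − 20) ÷ lead(D) = 27x⁶ ÷ −3x³ = −9x³. Subtract (−9x³)·D = 27x⁶ + 72x⁵ − 72x⁴ − 27x³. Remainder: 15x⁵ + 55x⁴ + 15x³ − 15x² − 57x − 20.
Step 2: lead(15x⁵ + 55x⁴ + 15x³ − 15x² − 57x − 20) ÷ lead(D) = 15x⁵ ÷ −3x³ = −5x². Subtract (−5x²)·D = 15x⁵ + 40x⁴ − 40x³ − 15x². Remainder: 15x⁴ + 55x³ − 57x − 20.
Step 3: lead(15x⁴ + 55x³ − 57x − 20) ÷ lead(D) = 15x⁴ ÷ −3x³ = −5x. Subtract (−5x)·D = 15x⁴ + 40x³ − 40x² − 15x. Remainder: 15x³ + 40x² − 42x − 20.
Step 4: lead(15x³ + 40x² − 42x − 20) ÷ lead(D) = 15x³ ÷ −3x³ = −5. Subtract (−5)·D = 15x³ + 40x² − 40x − 15. Remainder: −2x − 5.

R(x) = −2x − 5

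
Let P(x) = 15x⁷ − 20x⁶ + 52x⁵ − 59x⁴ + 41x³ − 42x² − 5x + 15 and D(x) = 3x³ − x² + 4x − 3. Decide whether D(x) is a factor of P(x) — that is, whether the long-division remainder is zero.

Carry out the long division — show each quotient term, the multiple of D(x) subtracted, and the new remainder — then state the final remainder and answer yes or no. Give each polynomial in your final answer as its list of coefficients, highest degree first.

Step 1: lead(15x⁷ − 20x⁶ + 52x⁵ − 59x⁴ + 41x³ − 42x² − 5x + 15) ÷ lead(D) = 15x⁷ ÷ 3x³ = 5x⁴. Subtract (5x⁴)·D = 15x⁷ − 5x⁶ + 20x⁵ − 15x⁴. Remainder: −15x⁶ + 32x⁵ − 44x⁴ + 41x³ − 42x² − 5x + 15.
Step 2: lead(−15x⁶ + 32x⁵ − 44x⁴ + 41x³ − 42x² − 5x + 15) ÷ lead(D) = −15x⁶ ÷ 3x³ = −5x³. Subtract (−5x³)·D = −15x⁶ + 5x⁵ − 20x⁴ + 15x³. Remainder: 27x⁵ − 24x⁴ + 26x³ − 42x² − 5x + 15.
Step 3: lead(27x⁵ − 24x⁴ + 26x³ − 42x² − 5x + 15) ÷ lead(D) = 27x⁵ ÷ 3x³ = 9x². Subtract (9x²)·D = 27x⁵ − 9x⁴ + 36x³ − 27x². Remainder: −15x⁴ − 10x³ − 15x² − 5x + 15.
Step 4: lead(−15x⁴ − 10x³ − 15x² − 5x + 15) ÷ lead(D) = −15x⁴ ÷ 3x³ = −5x. Subtract (−5x)·D = −15x⁴ + 5x³ − 20x² + 15x. Remainder: −15x³ + 5x² − 20x + 15.
Step 5: lead(−15x³ + 5x² − 20x + 15) ÷ lead(D) = −15x³ ÷ 3x³ = −5. Subtract (−5)·D = −15x³ + 5x² − 20x + 15. Remainder: 0.

R = [0], so D(x) is a factor of P(x). yes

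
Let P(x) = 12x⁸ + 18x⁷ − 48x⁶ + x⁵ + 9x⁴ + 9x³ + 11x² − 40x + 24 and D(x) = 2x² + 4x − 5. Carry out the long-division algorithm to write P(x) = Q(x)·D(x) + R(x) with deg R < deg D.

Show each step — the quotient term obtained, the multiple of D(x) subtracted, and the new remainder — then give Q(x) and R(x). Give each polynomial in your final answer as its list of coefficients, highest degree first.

Q = [6, -3, -3, -1, -1, 4, -5]; R = [-1]

Step 1: lead(12x⁸ + 18x⁷ − 48x⁶ + x⁵ + 9x⁴ + 9x³ + 11x² − 40x + 24) ÷ lead(D) = 12x⁸ ÷ 2x² = 6x⁶. Subtract (6x⁶)·D = 12x⁸ + 24x⁷ − 30x⁶. Remainder: −6x⁷ − 18x⁶ + x⁵ + 9x⁴ + 9x³ + 11x² − 40x + 24.
Step 2: lead(−6x⁷ − 18x⁶ + x⁵ + 9x⁴ + 9x³ + 11x² − 40x + 24) ÷ lead(D) = −6x⁷ ÷ 2x² = −3x⁵. Subtract (−3x⁵)·D = −6x⁷ − 12x⁶ + 15x⁵. Remainder: −6x⁶ − 14x⁵ + 9x⁴ + 9x³ + 11x² − 40x + 24.
Step 3: lead(−6x⁶ − 14x⁵ + 9x⁴ + 9x³ + 11x² − 40x + 24) ÷ lead(D) = −6x⁶ ÷ 2x² = −3x⁴. Subtract (−3x⁴)·D = −6x⁶ − 12x⁵ + 15x⁴. Remainder: −2x⁵ − 6x⁴ + 9x³ + 11x² − 40x + 24.
Step 4: lead(−2x⁵ − 6x⁴ + 9x³ + 11x² − 40x + 24) ÷ lead(D) = −2x⁵ ÷ 2x² = −x³. Subtract (−x³)·D = −2x⁵ − 4x⁴ + 5x³. Remainder: −2x⁴ + 4x³ + 11x² − 40x + 24.
Step 5: lead(−2x⁴ + 4x³ + 11x² − 40x + 24) ÷ lead(D) = −2x⁴ ÷ 2x² = −x². Subtract (−x²)·D = −2x⁴ − 4x³ + 5x². Remainder: 8x³ + 6x² − 40x + 24.
Step 6: lead(8x³ + 6x² − 40x + 24) ÷ lead(D) = 8x³ ÷ 2x² = 4x. Subtract (4x)·D = 8x³ + 16x² − 20x. Remainder: −10x² − 20x + 24.
Step 7: lead(−10x² − 20x + 24) ÷ lead(D) = −10x² ÷ 2x² = −5. Subtract (−5)·D = −10x² − 20x + 25. Remainder: −1.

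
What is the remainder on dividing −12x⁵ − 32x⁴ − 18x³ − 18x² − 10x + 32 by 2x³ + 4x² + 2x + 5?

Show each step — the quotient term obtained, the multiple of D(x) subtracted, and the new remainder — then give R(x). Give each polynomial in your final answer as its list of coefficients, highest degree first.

R = [7]

Step 1: lead(−12x⁵ − 32x⁴ − 18x³ − 18x² − 10x + 32) ÷ lead(D) = −12x⁵ ÷ 2x³ = −6x². Subtract (−6x²)·D = −12x⁵ − 24x⁴ − 12x³ − 30x². Remainder: −8x⁴ − 6x³ + 12x² − 10x + 32.
Step 2: lead(−8x⁴ − 6x³ + 12x² − 10x + 32) ÷ lead(D) = −8x⁴ ÷ 2x³ = −4x. Subtract (−4x)·D = −8x⁴ − 16x³ − 8x² − 20x. Remainder: 10x³ + 20x² + 10x + 32.
Step 3: lead(10x³ + 20x² + 10x + 32) ÷ lead(D) = 10x³ ÷ 2x³ = 5. Subtract (5)·D = 10x³ + 20x² + 10x + 25. Remainder: 7.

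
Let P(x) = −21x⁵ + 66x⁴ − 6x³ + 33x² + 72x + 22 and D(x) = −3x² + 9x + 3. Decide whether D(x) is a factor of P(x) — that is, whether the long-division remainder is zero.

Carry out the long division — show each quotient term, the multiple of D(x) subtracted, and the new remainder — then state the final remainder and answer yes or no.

Step 1: lead(−21x⁵ + 66x⁴ − 6x³ + 33x² + 72x + 22) ÷ lead(D) = −21x⁵ ÷ −3x² = 7x³. Subtract (7x³)·D = −21x⁵ + 63x⁴ + 21x³. Remainder: 3x⁴ − 27x³ + 33x² + 72x + 22.
Step 2: lead(3x⁴ − 27x³ + 33x² + 72x + 22) ÷ lead(D) = 3x⁴ ÷ −3x² = −x². Subtract (−x²)·D = 3x⁴ − 9x³ − 3x². Remainder: −18x³ + 36x² + 72x + 22.
Step 3: lead(−18x³ + 36x² + 72x + 22) ÷ lead(D) = −18x³ ÷ −3x² = 6x. Subtract (6x)·D = −18x³ + 54x² + 18x. Remainder: −18x² + 54x + 22.
Step 4: lead(−18x² + 54x + 22) ÷ lead(D) = −18x² ÷ −3x² = 6. Subtract (6)·D = −18x² + 54x + 18. Remainder: 4.

R(x) = 4, so D(x) is not a factor of P(x). no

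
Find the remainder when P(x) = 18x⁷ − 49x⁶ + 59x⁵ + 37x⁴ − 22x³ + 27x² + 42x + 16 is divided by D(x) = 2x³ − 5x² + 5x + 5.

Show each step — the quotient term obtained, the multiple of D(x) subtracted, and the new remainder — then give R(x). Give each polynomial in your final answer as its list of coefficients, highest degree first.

R = [7, -8, -4]

Step 1: lead(18x⁷ − 49x⁶ + 59x⁵ + 37x⁴ − 22x³ + 27x² + 42x + 16) ÷ lead(D) = 18x⁷ ÷ 2x³ = 9x⁴. Subtract (9x⁴)·D = 18x⁷ − 45x⁶ + 45x⁵ + 45x⁴. Remainder: −4x⁶ + 14x⁵ − 8x⁴ − 22x³ + 27x² + 42x + 16.
Step 2: lead(−4x⁶ + 14x⁵ − 8x⁴ − 22x³ + 27x² + 42x + 16) ÷ lead(D) = −4x⁶ ÷ 2x³ = −2x³. Subtract (−2x³)·D = −4x⁶ + 10x⁵ − 10x⁴ − 10x³. Remainder: 4x⁵ + 2x⁴ − 12x³ + 27x² + 42x + 16.
Step 3: lead(4x⁵ + 2x⁴ − 12x³ + 27x² + 42x + 16) ÷ lead(D) = 4x⁵ ÷ 2x³ = 2x². Subtract (2x²)·D = 4x⁵ − 10x⁴ + 10x³ + 10x². Remainder: 12x⁴ − 22x³ + 17x² + 42x + 16.
Step 4: lead(12x⁴ − 22x³ + 17x² + 42x + 16) ÷ lead(D) = 12x⁴ ÷ 2x³ = 6x. Subtract (6x)·D = 12x⁴ − 30x³ + 30x² + 30x. Remainder: 8x³ − 13x² + 12x + 16.
Step 5: lead(8x³ − 13x² + 12x + 16) ÷ lead(D) = 8x³ ÷ 2x³ = 4. Subtract (4)·D = 8x³ − 20x² + 20x + 20. Remainder: 7x² − 8x − 4.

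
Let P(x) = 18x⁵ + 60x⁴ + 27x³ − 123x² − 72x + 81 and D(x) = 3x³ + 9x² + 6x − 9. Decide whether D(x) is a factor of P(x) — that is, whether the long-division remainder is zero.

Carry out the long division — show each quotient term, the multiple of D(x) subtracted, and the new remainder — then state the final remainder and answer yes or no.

Step 1: lead(18x⁵ + 60x⁴ + 27x³ − 123x² − 72x + 81) ÷ lead(D) = 18x⁵ ÷ 3x³ = 6x². Subtract (6x²)·D = 18x⁵ + 54x⁴ + 36x³ − 54x². Remainder: 6x⁴ − 9x³ − 69x² − 72x + 81.
Step 2: lead(6x⁴ − 9x³ − 69x² − 72x + 81) ÷ lead(D) = 6x⁴ ÷ 3x³ = 2x. Subtract (2x)·D = 6x⁴ + 18x³ + 12x² − 18x. Remainder: −27x³ − 81x² − 54x + 81.
Step 3: lead(−27x³ − 81x² − 54x + 81) ÷ lead(D) = −27x³ ÷ 3x³ = −9. Subtract (−9)·D = −27x³ − 81x² − 54x + 81. Remainder: 0.

R(x) = 0, so D(x) is a factor of P(x). yes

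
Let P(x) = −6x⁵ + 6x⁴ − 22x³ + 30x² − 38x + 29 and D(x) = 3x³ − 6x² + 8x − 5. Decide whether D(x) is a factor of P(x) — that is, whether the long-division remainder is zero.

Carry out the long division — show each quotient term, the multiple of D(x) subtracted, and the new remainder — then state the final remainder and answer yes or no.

R(x) = −1, so D(x) is not a factor of P(x). no

Step 1: lead(−6x⁵ + 6x⁴ − 22x³ + 30x² − 38x + 29) ÷ lead(D) = −6x⁵ ÷ 3x³ = −2x². Subtract (−2x²)·D = −6x⁵ + 12x⁴ − 16x³ + 10x². Remainder: −6x⁴ − 6x³ + 20x² − 38x + 29.
Step 2: lead(−6x⁴ − 6x³ + 20x² − 38x + 29) ÷ lead(D) = −6x⁴ ÷ 3x³ = −2x. Subtract (−2x)·D = −6x⁴ + 12x³ − 16x² + 10x. Remainder: −18x³ + 36x² − 48x + 29.
Step 3: lead(−18x³ + 36x² − 48x + 29) ÷ lead(D) = −18x³ ÷ 3x³ = −6. Subtract (−6)·D = −18x³ + 36x² − 48x + 30. Remainder: −1.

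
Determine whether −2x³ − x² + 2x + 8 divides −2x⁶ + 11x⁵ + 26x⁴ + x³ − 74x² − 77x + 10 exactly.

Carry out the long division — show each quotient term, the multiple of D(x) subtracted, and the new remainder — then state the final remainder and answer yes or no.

R(x) = −6x² − 9x − 6, so D(x) is not a factor of P(x). no

Step 1: lead(−2x⁶ + 11x⁵ + 26x⁴ + x³ − 74x² − 77x + 10) ÷ lead(D) = −2x⁶ ÷ −2x³ = x³. Subtract (x³)·D = −2x⁶ − x⁵ + 2x⁴ + 8x³. Remainder: 12x⁵ + 24x⁴ − 7x³ − 74x² − 77x + 10.
Step 2: lead(12x⁵ + 24x⁴ − 7x³ − 74x² − 77x + 10) ÷ lead(D) = 12x⁵ ÷ −2x³ = −6x². Subtract (−6x²)·D = 12x⁵ + 6x⁴ − 12x³ − 48x². Remainder: 18x⁴ + 5x³ − 26x² − 77x + 10.
Step 3: lead(18x⁴ + 5x³ − 26x² − 77x + 10) ÷ lead(D) = 18x⁴ ÷ −2x³ = −9x. Subtract (−9x)·D = 18x⁴ + 9x³ − 18x² − 72x. Remainder: −4x³ − 8x² − 5x + 10.
Step 4: lead(−4x³ − 8x² − 5x + 10) ÷ lead(D) = −4x³ ÷ −2x³ = 2. Subtract (2)·D = −4x³ − 2x² + 4x + 16. Remainder: −6x² − 9x − 6.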